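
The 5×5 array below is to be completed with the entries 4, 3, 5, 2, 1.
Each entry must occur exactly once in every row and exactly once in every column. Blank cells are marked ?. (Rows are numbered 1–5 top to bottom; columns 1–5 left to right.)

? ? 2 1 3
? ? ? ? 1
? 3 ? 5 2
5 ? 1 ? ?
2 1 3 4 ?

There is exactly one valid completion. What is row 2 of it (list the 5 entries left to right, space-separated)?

Row 1, column 1: row 1 has {3, 2, 1} and column 1 has {5, 2}, leaving only 4.
Row 2, column 1: row 2 has {1} and column 1 has {4, 5, 2}, leaving only 3.
Row 2, column 4: row 2 has {3, 1} and column 4 has {4, 5, 1}, leaving only 2.
Row 1, column 2: row 1 has {4, 3, 2, 1} and column 2 has {3, 1}, leaving only 5.
Row 2, column 2: row 2 has {3, 2, 1} and column 2 has {3, 5, 1}, leaving only 4.
Row 2, column 3: row 2 has {4, 3, 2, 1} and column 3 has {3, 2, 1}, leaving only 5.
So row 2 reads: 3 4 5 2 1.

3 4 5 2 1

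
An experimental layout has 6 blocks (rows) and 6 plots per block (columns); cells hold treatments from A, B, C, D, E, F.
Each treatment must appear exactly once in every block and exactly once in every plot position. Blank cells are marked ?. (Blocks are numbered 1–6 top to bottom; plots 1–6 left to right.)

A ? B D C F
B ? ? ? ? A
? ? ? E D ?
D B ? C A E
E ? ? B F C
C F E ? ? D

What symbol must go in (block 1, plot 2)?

Block 1 already has {A, B, C, D, F} and plot 2 already has {B, F}, so block 1, plot 2 must be E.

E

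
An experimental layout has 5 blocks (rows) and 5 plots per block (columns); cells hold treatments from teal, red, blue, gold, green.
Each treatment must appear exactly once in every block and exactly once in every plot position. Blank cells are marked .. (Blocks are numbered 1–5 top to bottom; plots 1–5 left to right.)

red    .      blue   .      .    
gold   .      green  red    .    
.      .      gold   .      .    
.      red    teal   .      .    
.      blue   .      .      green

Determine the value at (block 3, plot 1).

Block 2, plot 2: block 2 has {red, gold, green} and plot 2 has {red, blue}, leaving only teal.
Block 2, plot 5: block 2 has {teal, red, gold, green} and plot 5 has {green}, leaving only blue.
Block 3, plot 2: block 3 has {gold} and plot 2 has {teal, red, blue}, leaving only green.
Block 1, plot 2: block 1 has {red, blue} and plot 2 has {teal, red, blue, green}, leaving only gold.
Block 1, plot 5: block 1 has {red, blue, gold} and plot 5 has {blue, green}, leaving only teal.
Block 1, plot 4: block 1 has {teal, red, blue, gold} and plot 4 has {red}, leaving only green.
Block 3, plot 5: block 3 has {gold, green} and plot 5 has {teal, blue, green}, leaving only red.
Block 4, plot 5: block 4 has {teal, red} and plot 5 has {teal, red, blue, green}, leaving only gold.
Block 4, plot 4: block 4 has {teal, red, gold} and plot 4 has {red, green}, leaving only blue.
Block 3, plot 4: block 3 has {red, gold, green} and plot 4 has {red, blue, green}, leaving only teal.
Block 3 already has {teal, red, gold, green} and plot 1 already has {red, gold}, so block 3, plot 1 must be blue.

blue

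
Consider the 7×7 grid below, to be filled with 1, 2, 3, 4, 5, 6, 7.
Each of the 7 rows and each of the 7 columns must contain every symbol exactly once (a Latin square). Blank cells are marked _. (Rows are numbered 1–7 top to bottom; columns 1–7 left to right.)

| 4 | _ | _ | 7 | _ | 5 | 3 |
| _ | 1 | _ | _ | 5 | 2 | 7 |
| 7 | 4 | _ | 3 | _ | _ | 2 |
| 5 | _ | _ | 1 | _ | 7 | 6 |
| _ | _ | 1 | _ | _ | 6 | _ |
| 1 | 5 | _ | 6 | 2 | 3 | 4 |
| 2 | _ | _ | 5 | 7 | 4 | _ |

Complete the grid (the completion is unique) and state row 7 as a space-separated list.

2 3 6 5 7 4 1

Row 7, column 7: row 7 has {2, 4, 5, 7} and column 7 has {2, 3, 4, 6, 7}, leaving only 1.
Row 2, column 4: row 2 has {1, 2, 5, 7} and column 4 has {1, 3, 5, 6, 7}, leaving only 4.
Row 3, column 6: row 3 has {2, 3, 4, 7} and column 6 has {2, 3, 4, 5, 6, 7}, leaving only 1.
Row 3, column 5: row 3 has {1, 2, 3, 4, 7} and column 5 has {2, 5, 7}, leaving only 6.
Row 1, column 5: row 1 has {3, 4, 5, 7} and column 5 has {2, 5, 6, 7}, leaving only 1.
Row 3, column 3: row 3 has {1, 2, 3, 4, 6, 7} and column 3 has {1}, leaving only 5.
Row 5, column 1: row 5 has {1, 6} and column 1 has {1, 2, 4, 5, 7}, leaving only 3.
Row 2, column 1: row 2 has {1, 2, 4, 5, 7} and column 1 has {1, 2, 3, 4, 5, 7}, leaving only 6.
Row 2, column 3: row 2 has {1, 2, 4, 5, 6, 7} and column 3 has {1, 5}, leaving only 3.
Row 7, column 3: row 7 has {1, 2, 4, 5, 7} and column 3 has {1, 3, 5}, leaving only 6.
Row 7, column 2: row 7 has {1, 2, 4, 5, 6, 7} and column 2 has {1, 4, 5}, leaving only 3.
So row 7 reads: 2 3 6 5 7 4 1.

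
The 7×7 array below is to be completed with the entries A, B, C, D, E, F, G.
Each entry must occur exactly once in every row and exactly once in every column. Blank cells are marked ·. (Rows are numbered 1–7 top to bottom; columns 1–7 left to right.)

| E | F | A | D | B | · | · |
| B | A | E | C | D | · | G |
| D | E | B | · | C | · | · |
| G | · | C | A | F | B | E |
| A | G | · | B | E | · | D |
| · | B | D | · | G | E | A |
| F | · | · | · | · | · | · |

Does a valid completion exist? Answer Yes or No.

Yes

No row or column among the givens repeats a symbol, and propagating forced cells runs into no contradiction.
One valid completion exists (for instance, E F A D B G C / B A E C D F G / D E B G C A F / G D C A F B E / A G F B E C D / C B D F G E A / F C G E A D B).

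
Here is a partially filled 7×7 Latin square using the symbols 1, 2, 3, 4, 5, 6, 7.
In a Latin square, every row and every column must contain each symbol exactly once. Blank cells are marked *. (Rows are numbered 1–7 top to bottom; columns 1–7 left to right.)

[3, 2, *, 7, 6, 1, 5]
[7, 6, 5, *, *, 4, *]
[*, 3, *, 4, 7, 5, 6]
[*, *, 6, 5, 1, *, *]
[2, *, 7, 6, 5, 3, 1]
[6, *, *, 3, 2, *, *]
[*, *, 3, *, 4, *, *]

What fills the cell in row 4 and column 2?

7

Row 1, column 3: row 1 has {1, 2, 3, 5, 6, 7} and column 3 has {3, 5, 6, 7}, leaving only 4.
Row 2, column 5: row 2 has {4, 5, 6, 7} and column 5 has {1, 2, 4, 5, 6, 7}, leaving only 3.
Row 2, column 7: row 2 has {3, 4, 5, 6, 7} and column 7 has {1, 5, 6}, leaving only 2.
Row 2, column 4: row 2 has {2, 3, 4, 5, 6, 7} and column 4 has {3, 4, 5, 6, 7}, leaving only 1.
Row 3, column 1: row 3 has {3, 4, 5, 6, 7} and column 1 has {2, 3, 6, 7}, leaving only 1.
Row 3, column 3: row 3 has {1, 3, 4, 5, 6, 7} and column 3 has {3, 4, 5, 6, 7}, leaving only 2.
Row 4, column 1: row 4 has {1, 5, 6} and column 1 has {1, 2, 3, 6, 7}, leaving only 4.
Row 4 already has {1, 4, 5, 6} and column 2 already has {2, 3, 6}, so row 4, column 2 must be 7.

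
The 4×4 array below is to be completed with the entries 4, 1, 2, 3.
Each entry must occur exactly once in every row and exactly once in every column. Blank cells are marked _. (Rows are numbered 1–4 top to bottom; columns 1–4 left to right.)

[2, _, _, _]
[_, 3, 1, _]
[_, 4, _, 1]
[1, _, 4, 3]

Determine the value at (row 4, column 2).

2

Row 4 already has {4, 1, 3} and column 2 already has {4, 3}, so row 4, column 2 must be 2.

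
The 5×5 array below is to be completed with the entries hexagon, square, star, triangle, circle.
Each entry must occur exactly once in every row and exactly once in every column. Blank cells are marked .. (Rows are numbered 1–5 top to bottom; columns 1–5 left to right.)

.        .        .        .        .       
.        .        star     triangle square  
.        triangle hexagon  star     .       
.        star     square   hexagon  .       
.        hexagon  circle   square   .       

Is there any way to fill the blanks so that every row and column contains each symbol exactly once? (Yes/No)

Yes

No row or column among the givens repeats a symbol, and propagating forced cells runs into no contradiction.
One valid completion exists (for instance, star square triangle circle hexagon / hexagon circle star triangle square / square triangle hexagon star circle / circle star square hexagon triangle / triangle hexagon circle square star).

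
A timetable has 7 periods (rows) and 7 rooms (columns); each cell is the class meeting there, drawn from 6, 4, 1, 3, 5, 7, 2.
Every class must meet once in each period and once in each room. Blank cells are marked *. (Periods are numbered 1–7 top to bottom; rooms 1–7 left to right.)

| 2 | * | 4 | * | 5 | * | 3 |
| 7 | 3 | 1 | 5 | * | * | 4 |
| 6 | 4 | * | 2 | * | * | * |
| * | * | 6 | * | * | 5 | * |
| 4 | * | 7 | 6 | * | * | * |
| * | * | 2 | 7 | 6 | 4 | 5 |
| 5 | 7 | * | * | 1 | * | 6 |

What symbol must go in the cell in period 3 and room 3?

5

Period 1, room 4: period 1 has {4, 3, 5, 2} and room 4 has {6, 5, 7, 2}, leaving only 1.
Period 1, room 2: period 1 has {4, 1, 3, 5, 2} and room 2 has {4, 3, 7}, leaving only 6.
Period 1, room 6: period 1 has {6, 4, 1, 3, 5, 2} and room 6 has {4, 5}, leaving only 7.
Period 2, room 5: period 2 has {4, 1, 3, 5, 7} and room 5 has {6, 1, 5}, leaving only 2.
Period 2, room 6: period 2 has {4, 1, 3, 5, 7, 2} and room 6 has {4, 5, 7}, leaving only 6.
Period 5, room 5: period 5 has {6, 4, 7} and room 5 has {6, 1, 5, 2}, leaving only 3.
Period 3, room 5: period 3 has {6, 4, 2} and room 5 has {6, 1, 3, 5, 2}, leaving only 7.
Period 3, room 7: period 3 has {6, 4, 7, 2} and room 7 has {6, 4, 3, 5}, leaving only 1.
Period 3, room 6: period 3 has {6, 4, 1, 7, 2} and room 6 has {6, 4, 5, 7}, leaving only 3.
Period 3 already has {6, 4, 1, 3, 7, 2} and room 3 already has {6, 4, 1, 7, 2}, so period 3, room 3 must be 5.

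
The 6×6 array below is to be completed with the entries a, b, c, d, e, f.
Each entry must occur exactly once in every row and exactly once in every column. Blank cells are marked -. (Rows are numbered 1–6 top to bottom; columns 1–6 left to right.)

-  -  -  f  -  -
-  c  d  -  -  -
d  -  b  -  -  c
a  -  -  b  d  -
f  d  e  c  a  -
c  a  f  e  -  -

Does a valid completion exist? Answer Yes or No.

Row 2, column 4: row 2 has {c, d} and column 4 has {b, c, e, f}, so it must be a.
Now row 3, column 4: row 3 together with column 4 already contain {a, b, c, d, e, f} — every symbol — so nothing can go there. The grid has no valid completion.

No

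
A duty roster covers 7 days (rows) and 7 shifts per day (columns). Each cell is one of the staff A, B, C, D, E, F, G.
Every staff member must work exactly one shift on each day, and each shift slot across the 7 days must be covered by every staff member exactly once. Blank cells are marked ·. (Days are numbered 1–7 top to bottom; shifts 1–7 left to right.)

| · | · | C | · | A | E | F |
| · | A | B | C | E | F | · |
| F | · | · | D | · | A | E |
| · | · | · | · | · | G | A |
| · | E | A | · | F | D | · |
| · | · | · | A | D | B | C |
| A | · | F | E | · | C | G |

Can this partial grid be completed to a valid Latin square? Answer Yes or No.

No

Day 2, shift 7: day 2 has {A, B, C, E, F} and shift 7 has {A, C, E, F, G}, so it must be D.
Day 2, shift 1: day 2 has {A, B, C, D, E, F} and shift 1 has {A, F}, so it must be G.
Day 3, shift 3: day 3 has {A, D, E, F} and shift 3 has {A, B, C, F}, so it must be G.
Day 5, shift 7: day 5 has {A, D, E, F} and shift 7 has {A, C, D, E, F, G}, so it must be B.
Day 5, shift 1: day 5 has {A, B, D, E, F} and shift 1 has {A, F, G}, so it must be C.
Day 5, shift 4: day 5 has {A, B, C, D, E, F} and shift 4 has {A, C, D, E}, so it must be G.
Day 1, shift 4: day 1 has {A, C, E, F} and shift 4 has {A, C, D, E, G}, so it must be B.
Day 1, shift 1: day 1 has {A, B, C, E, F} and shift 1 has {A, C, F, G}, so it must be D.
Day 1, shift 2: day 1 has {A, B, C, D, E, F} and shift 2 has {A, E}, so it must be G.
Day 4, shift 4: day 4 has {A, G} and shift 4 has {A, B, C, D, E, G}, so it must be F.
Day 6, shift 1: day 6 has {A, B, C, D} and shift 1 has {A, C, D, F, G}, so it must be E.
Now day 6, shift 3: day 6 together with shift 3 already contain {A, B, C, D, E, F, G} — every symbol — so nothing can go there. The grid has no valid completion.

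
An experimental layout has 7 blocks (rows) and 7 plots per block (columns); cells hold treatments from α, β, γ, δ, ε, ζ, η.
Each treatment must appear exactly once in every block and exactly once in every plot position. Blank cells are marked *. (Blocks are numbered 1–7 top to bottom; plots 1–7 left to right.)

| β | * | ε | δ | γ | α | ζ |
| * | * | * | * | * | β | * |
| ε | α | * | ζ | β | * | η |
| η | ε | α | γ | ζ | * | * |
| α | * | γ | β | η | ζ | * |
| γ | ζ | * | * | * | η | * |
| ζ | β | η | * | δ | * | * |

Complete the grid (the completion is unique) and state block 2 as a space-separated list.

δ γ ζ η ε β α

Block 2, plot 1: block 2 has {β} and plot 1 has {α, β, γ, ε, ζ, η}, leaving only δ.
Block 2, plot 3: block 2 has {β, δ} and plot 3 has {α, γ, ε, η}, leaving only ζ.
Block 1, plot 2: block 1 has {α, β, γ, δ, ε, ζ} and plot 2 has {α, β, ε, ζ}, leaving only η.
Block 2, plot 2: block 2 has {β, δ, ζ} and plot 2 has {α, β, ε, ζ, η}, leaving only γ.
Block 3, plot 3: block 3 has {α, β, ε, ζ, η} and plot 3 has {α, γ, ε, ζ, η}, leaving only δ.
Block 3, plot 6: block 3 has {α, β, δ, ε, ζ, η} and plot 6 has {α, β, ζ, η}, leaving only γ.
Block 4, plot 6: block 4 has {α, γ, ε, ζ, η} and plot 6 has {α, β, γ, ζ, η}, leaving only δ.
Block 4, plot 7: block 4 has {α, γ, δ, ε, ζ, η} and plot 7 has {ζ, η}, leaving only β.
Block 5, plot 2: block 5 has {α, β, γ, ζ, η} and plot 2 has {α, β, γ, ε, ζ, η}, leaving only δ.
Block 5, plot 7: block 5 has {α, β, γ, δ, ζ, η} and plot 7 has {β, ζ, η}, leaving only ε.
Block 2, plot 7: block 2 has {β, γ, δ, ζ} and plot 7 has {β, ε, ζ, η}, leaving only α.
Block 2, plot 5: block 2 has {α, β, γ, δ, ζ} and plot 5 has {β, γ, δ, ζ, η}, leaving only ε.
Block 2, plot 4: block 2 has {α, β, γ, δ, ε, ζ} and plot 4 has {β, γ, δ, ζ}, leaving only η.
So block 2 reads: δ γ ζ η ε β α.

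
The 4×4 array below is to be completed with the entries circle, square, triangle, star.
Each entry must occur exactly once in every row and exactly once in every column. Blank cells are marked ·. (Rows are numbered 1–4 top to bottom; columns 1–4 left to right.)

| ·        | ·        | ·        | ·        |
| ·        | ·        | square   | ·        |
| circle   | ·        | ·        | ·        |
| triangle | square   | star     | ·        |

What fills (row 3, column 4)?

square

Row 2, column 1: row 2 has {square} and column 1 has {circle, triangle}, leaving only star.
Row 1, column 1: row 1 has {} and column 1 has {circle, triangle, star}, leaving only square.
Row 3, column 3: row 3 has {circle} and column 3 has {square, star}, leaving only triangle.
Row 1, column 3: row 1 has {square} and column 3 has {square, triangle, star}, leaving only circle.
Row 3, column 2: row 3 has {circle, triangle} and column 2 has {square}, leaving only star.
Row 3 already has {circle, triangle, star} and column 4 already has {}, so row 3, column 4 must be square.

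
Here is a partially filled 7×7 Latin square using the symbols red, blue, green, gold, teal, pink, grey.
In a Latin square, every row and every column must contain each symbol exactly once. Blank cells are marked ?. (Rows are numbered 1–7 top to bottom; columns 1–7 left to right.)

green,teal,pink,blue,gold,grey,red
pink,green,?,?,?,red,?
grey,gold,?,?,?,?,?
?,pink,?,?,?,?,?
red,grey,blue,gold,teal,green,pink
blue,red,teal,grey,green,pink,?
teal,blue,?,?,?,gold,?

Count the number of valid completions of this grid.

Row 2, column 3: eliminating its row and column leaves {gold, grey}.
Row 2, column 4: eliminating its row and column leaves {teal}.
Row 2, column 5: eliminating its row and column leaves {blue, grey}.
Row 2, column 7: eliminating its row and column leaves {blue, gold, teal, grey}.
Row 3, column 3: eliminating its row and column leaves {red, green}.
Row 3, column 4: eliminating its row and column leaves {red, green, teal, pink}.
Row 3, column 5: eliminating its row and column leaves {red, blue, pink}.
Row 3, column 6: eliminating its row and column leaves {blue, teal}.
Row 3, column 7: eliminating its row and column leaves {blue, green, teal}.
Row 4, column 1: eliminating its row and column leaves {gold}.
Row 4, column 3: eliminating its row and column leaves {red, green, gold, grey}.
Row 4, column 4: eliminating its row and column leaves {red, green, teal}.
Row 4, column 5: eliminating its row and column leaves {red, blue, grey}.
Row 4, column 6: eliminating its row and column leaves {blue, teal}.
Row 4, column 7: eliminating its row and column leaves {blue, green, gold, teal, grey}.
Row 6, column 7: eliminating its row and column leaves {gold}.
Row 7, column 3: eliminating its row and column leaves {red, green, grey}.
Row 7, column 4: eliminating its row and column leaves {red, green, pink}.
Row 7, column 5: eliminating its row and column leaves {red, pink, grey}.
Row 7, column 7: eliminating its row and column leaves {green, grey}.
Enumerating the assignments across these blanks that avoid any row or column repeat gives 14 completions.

14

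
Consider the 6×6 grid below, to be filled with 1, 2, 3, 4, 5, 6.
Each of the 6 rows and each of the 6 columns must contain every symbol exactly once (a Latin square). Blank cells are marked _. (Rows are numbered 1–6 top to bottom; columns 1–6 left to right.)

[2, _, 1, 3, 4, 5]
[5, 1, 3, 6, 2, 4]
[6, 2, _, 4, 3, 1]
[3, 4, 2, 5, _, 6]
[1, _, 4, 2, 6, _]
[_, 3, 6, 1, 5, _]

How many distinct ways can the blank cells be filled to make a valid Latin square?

1

Row 1, column 2: eliminating its row and column leaves {6}.
Row 3, column 3: eliminating its row and column leaves {5}.
Row 4, column 5: eliminating its row and column leaves {1}.
Row 5, column 2: eliminating its row and column leaves {5}.
Row 5, column 6: eliminating its row and column leaves {3}.
Row 6, column 1: eliminating its row and column leaves {4}.
Row 6, column 6: eliminating its row and column leaves {2}.
Only one assignment across all blanks avoids any row or column repeat, giving 1 completion.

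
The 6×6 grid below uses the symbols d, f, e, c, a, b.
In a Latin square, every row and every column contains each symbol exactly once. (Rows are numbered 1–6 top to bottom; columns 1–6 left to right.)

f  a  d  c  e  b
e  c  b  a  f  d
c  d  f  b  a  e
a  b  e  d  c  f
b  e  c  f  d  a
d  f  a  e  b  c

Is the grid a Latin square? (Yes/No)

Each row is a permutation of the 6 symbols, and so is each column.

Yes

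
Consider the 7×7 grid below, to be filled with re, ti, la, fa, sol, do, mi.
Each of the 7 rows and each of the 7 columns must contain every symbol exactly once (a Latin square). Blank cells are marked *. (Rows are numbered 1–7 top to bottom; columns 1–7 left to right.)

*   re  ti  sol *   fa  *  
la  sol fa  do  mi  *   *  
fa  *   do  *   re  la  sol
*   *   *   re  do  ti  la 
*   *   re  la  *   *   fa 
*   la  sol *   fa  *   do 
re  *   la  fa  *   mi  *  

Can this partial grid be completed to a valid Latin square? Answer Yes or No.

No

Row 1, column 5: row 1 has {re, ti, fa, sol} and column 5 has {re, fa, do, mi}, so it must be la.
Row 1, column 7: row 1 has {re, ti, la, fa, sol} and column 7 has {la, fa, sol, do}, so it must be mi.
Row 1, column 1: row 1 has {re, ti, la, fa, sol, mi} and column 1 has {re, la, fa}, so it must be do.
Row 2, column 6: row 2 has {la, fa, sol, do, mi} and column 6 has {ti, la, fa, mi}, so it must be re.
Now row 6, column 6: row 6 together with column 6 already contain {re, ti, la, fa, sol, do, mi} — every symbol — so nothing can go there. The grid has no valid completion.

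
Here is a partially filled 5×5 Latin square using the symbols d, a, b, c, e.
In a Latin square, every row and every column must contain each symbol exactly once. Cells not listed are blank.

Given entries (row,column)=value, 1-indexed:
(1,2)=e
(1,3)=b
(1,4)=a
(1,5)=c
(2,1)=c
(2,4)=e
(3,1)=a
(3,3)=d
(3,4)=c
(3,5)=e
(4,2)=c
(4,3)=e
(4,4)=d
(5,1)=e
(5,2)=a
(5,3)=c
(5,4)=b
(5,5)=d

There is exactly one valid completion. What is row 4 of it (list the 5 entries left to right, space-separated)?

Row 4, column 1: row 4 has {d, c, e} and column 1 has {a, c, e}, leaving only b.
Row 4, column 5: row 4 has {d, b, c, e} and column 5 has {d, c, e}, leaving only a.
So row 4 reads: b c e d a.

b c e d a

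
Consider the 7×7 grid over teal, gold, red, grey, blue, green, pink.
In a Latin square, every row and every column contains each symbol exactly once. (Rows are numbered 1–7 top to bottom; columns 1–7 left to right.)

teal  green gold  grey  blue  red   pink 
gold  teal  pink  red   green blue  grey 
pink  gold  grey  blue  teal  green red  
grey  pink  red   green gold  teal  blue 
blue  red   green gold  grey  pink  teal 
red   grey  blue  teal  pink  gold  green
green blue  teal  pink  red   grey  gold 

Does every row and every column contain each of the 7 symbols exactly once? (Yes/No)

Each row is a permutation of the 7 symbols, and so is each column.

Yes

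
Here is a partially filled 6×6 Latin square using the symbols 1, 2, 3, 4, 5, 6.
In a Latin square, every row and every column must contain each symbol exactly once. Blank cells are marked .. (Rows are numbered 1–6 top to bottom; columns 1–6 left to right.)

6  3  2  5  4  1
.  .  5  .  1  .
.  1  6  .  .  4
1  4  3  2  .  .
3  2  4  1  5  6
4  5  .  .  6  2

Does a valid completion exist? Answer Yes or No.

No

Row 4, column 5: row 4 together with column 5 already contain {1, 2, 3, 4, 5, 6} — every symbol — so nothing can go there. The grid has no valid completion.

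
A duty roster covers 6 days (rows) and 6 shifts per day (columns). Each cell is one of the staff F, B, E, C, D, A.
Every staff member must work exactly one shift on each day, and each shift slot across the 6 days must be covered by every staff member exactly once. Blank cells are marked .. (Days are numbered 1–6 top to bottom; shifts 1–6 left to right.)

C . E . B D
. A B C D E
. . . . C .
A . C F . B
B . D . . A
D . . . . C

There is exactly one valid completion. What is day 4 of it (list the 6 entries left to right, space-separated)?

A D C F E B

Day 4, shift 5: day 4 has {F, B, C, A} and shift 5 has {B, C, D}, leaving only E.
Day 4, shift 2: day 4 has {F, B, E, C, A} and shift 2 has {A}, leaving only D.
So day 4 reads: A D C F E B.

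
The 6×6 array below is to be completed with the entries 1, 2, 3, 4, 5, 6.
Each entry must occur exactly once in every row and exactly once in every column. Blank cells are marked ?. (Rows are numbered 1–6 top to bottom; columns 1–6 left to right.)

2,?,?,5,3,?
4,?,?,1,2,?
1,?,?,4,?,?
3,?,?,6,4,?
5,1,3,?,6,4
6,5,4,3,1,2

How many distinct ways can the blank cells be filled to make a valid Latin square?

3

Row 1, column 2: eliminating its row and column leaves {4, 6}.
Row 1, column 3: eliminating its row and column leaves {1, 6}.
Row 1, column 6: eliminating its row and column leaves {1, 6}.
Row 2, column 2: eliminating its row and column leaves {3, 6}.
Row 2, column 3: eliminating its row and column leaves {5, 6}.
Row 2, column 6: eliminating its row and column leaves {3, 5, 6}.
Row 3, column 2: eliminating its row and column leaves {2, 3, 6}.
Row 3, column 3: eliminating its row and column leaves {2, 5, 6}.
Row 3, column 5: eliminating its row and column leaves {5}.
Row 3, column 6: eliminating its row and column leaves {3, 5, 6}.
Row 4, column 2: eliminating its row and column leaves {2}.
Row 4, column 3: eliminating its row and column leaves {1, 2, 5}.
Row 4, column 6: eliminating its row and column leaves {1, 5}.
Row 5, column 4: eliminating its row and column leaves {2}.
Enumerating the assignments across these blanks that avoid any row or column repeat gives 3 completions.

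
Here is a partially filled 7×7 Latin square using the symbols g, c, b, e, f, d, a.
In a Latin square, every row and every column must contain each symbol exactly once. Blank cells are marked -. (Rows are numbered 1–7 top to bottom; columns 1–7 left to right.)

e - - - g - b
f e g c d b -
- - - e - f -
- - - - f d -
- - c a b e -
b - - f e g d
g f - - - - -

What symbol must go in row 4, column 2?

b

Row 1, column 4: row 1 has {g, b, e} and column 4 has {c, e, f, a}, leaving only d.
Row 2, column 7: row 2 has {g, c, b, e, f, d} and column 7 has {b, d}, leaving only a.
Row 5, column 1: row 5 has {c, b, e, a} and column 1 has {g, b, e, f}, leaving only d.
Row 5, column 2: row 5 has {c, b, e, d, a} and column 2 has {e, f}, leaving only g.
Row 5, column 7: row 5 has {g, c, b, e, d, a} and column 7 has {b, d, a}, leaving only f.
Row 6, column 3: row 6 has {g, b, e, f, d} and column 3 has {g, c}, leaving only a.
Row 1, column 3: row 1 has {g, b, e, d} and column 3 has {g, c, a}, leaving only f.
Row 6, column 2: row 6 has {g, b, e, f, d, a} and column 2 has {g, e, f}, leaving only c.
Row 1, column 2: row 1 has {g, b, e, f, d} and column 2 has {g, c, e, f}, leaving only a.
Row 4 already has {f, d} and column 2 already has {g, c, e, f, a}, so row 4, column 2 must be b.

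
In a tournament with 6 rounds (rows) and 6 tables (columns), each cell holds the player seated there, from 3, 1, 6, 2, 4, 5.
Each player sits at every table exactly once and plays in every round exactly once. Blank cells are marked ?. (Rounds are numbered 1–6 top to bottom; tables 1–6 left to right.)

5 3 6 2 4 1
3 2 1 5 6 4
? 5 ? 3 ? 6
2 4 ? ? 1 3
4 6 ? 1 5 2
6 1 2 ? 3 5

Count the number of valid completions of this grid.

1

Round 3, table 1: eliminating its round and table leaves {1}.
Round 3, table 3: eliminating its round and table leaves {4}.
Round 3, table 5: eliminating its round and table leaves {2}.
Round 4, table 3: eliminating its round and table leaves {5}.
Round 4, table 4: eliminating its round and table leaves {6}.
Round 5, table 3: eliminating its round and table leaves {3}.
Round 6, table 4: eliminating its round and table leaves {4}.
Only one assignment across all blanks avoids any round or table repeat, giving 1 completion.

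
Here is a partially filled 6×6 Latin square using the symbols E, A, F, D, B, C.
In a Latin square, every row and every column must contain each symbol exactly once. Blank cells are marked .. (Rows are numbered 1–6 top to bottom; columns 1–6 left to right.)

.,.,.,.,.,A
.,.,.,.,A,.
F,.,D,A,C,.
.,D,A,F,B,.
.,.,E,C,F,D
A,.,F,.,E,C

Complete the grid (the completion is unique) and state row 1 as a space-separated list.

Row 1, column 5: row 1 has {A} and column 5 has {E, A, F, B, C}, leaving only D.
Row 4, column 6: row 4 has {A, F, D, B} and column 6 has {A, D, C}, leaving only E.
Row 3, column 6: row 3 has {A, F, D, C} and column 6 has {E, A, D, C}, leaving only B.
Row 2, column 6: row 2 has {A} and column 6 has {E, A, D, B, C}, leaving only F.
Row 3, column 2: row 3 has {A, F, D, B, C} and column 2 has {D}, leaving only E.
Row 4, column 1: row 4 has {E, A, F, D, B} and column 1 has {A, F}, leaving only C.
Row 5, column 1: row 5 has {E, F, D, C} and column 1 has {A, F, C}, leaving only B.
Row 1, column 1: row 1 has {A, D} and column 1 has {A, F, B, C}, leaving only E.
Row 1, column 4: row 1 has {E, A, D} and column 4 has {A, F, C}, leaving only B.
Row 1, column 3: row 1 has {E, A, D, B} and column 3 has {E, A, F, D}, leaving only C.
Row 1, column 2: row 1 has {E, A, D, B, C} and column 2 has {E, D}, leaving only F.
So row 1 reads: E F C B D A.

E F C B D A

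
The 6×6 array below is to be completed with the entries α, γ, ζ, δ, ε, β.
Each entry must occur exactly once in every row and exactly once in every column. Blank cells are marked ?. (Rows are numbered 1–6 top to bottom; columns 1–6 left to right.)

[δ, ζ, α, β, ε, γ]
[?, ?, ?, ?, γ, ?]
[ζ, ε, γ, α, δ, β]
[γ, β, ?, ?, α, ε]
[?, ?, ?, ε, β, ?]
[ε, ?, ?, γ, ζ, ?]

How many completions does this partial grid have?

Row 2, column 1: eliminating its row and column leaves {α, β}.
Row 2, column 2: eliminating its row and column leaves {α, δ}.
Row 2, column 3: eliminating its row and column leaves {ζ, δ, ε, β}.
Row 2, column 4: eliminating its row and column leaves {ζ, δ}.
Row 2, column 6: eliminating its row and column leaves {α, ζ, δ}.
Row 4, column 3: eliminating its row and column leaves {ζ, δ}.
Row 4, column 4: eliminating its row and column leaves {ζ, δ}.
Row 5, column 1: eliminating its row and column leaves {α}.
Row 5, column 2: eliminating its row and column leaves {α, γ, δ}.
Row 5, column 3: eliminating its row and column leaves {ζ, δ}.
Row 5, column 6: eliminating its row and column leaves {α, ζ, δ}.
Row 6, column 2: eliminating its row and column leaves {α, δ}.
Row 6, column 3: eliminating its row and column leaves {δ, β}.
Row 6, column 6: eliminating its row and column leaves {α, δ}.
Enumerating the assignments across these blanks that avoid any row or column repeat gives 3 completions.

3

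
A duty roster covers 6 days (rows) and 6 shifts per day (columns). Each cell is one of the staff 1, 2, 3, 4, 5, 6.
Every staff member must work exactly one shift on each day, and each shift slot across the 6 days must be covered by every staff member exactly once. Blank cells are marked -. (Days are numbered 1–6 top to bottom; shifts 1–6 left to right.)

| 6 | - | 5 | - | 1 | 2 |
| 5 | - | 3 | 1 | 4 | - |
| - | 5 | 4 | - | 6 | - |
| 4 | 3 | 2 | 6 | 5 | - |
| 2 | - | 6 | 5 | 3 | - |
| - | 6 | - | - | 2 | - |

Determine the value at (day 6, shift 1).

Day 1, shift 2: day 1 has {1, 2, 5, 6} and shift 2 has {3, 5, 6}, leaving only 4.
Day 1, shift 4: day 1 has {1, 2, 4, 5, 6} and shift 4 has {1, 5, 6}, leaving only 3.
Day 2, shift 2: day 2 has {1, 3, 4, 5} and shift 2 has {3, 4, 5, 6}, leaving only 2.
Day 2, shift 6: day 2 has {1, 2, 3, 4, 5} and shift 6 has {2}, leaving only 6.
Day 3, shift 4: day 3 has {4, 5, 6} and shift 4 has {1, 3, 5, 6}, leaving only 2.
Day 4, shift 6: day 4 has {2, 3, 4, 5, 6} and shift 6 has {2, 6}, leaving only 1.
Day 3, shift 6: day 3 has {2, 4, 5, 6} and shift 6 has {1, 2, 6}, leaving only 3.
Day 3, shift 1: day 3 has {2, 3, 4, 5, 6} and shift 1 has {2, 4, 5, 6}, leaving only 1.
Day 6 already has {2, 6} and shift 1 already has {1, 2, 4, 5, 6}, so day 6, shift 1 must be 3.

3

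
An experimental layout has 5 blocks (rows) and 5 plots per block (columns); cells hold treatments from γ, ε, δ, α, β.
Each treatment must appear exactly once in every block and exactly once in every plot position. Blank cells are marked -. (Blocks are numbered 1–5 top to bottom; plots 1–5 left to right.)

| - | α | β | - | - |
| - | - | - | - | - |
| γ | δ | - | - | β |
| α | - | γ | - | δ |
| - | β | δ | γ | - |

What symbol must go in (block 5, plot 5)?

α

Block 4, plot 2: block 4 has {γ, δ, α} and plot 2 has {δ, α, β}, leaving only ε.
Block 2, plot 2: block 2 has {} and plot 2 has {ε, δ, α, β}, leaving only γ.
Block 4, plot 4: block 4 has {γ, ε, δ, α} and plot 4 has {γ}, leaving only β.
Block 5, plot 1: block 5 has {γ, δ, β} and plot 1 has {γ, α}, leaving only ε.
Block 5 already has {γ, ε, δ, β} and plot 5 already has {δ, β}, so block 5, plot 5 must be α.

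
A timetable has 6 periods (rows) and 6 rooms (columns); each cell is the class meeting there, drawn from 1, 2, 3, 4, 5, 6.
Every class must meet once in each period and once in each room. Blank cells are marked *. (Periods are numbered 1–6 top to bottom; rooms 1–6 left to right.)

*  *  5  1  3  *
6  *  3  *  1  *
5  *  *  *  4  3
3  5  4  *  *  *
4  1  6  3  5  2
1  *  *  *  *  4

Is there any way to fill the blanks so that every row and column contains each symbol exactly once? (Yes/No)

No period or room among the givens repeats a symbol, and propagating forced cells runs into no contradiction.
One valid completion exists (for instance, 2 4 5 1 3 6 / 6 2 3 4 1 5 / 5 6 1 2 4 3 / 3 5 4 6 2 1 / 4 1 6 3 5 2 / 1 3 2 5 6 4).

Yes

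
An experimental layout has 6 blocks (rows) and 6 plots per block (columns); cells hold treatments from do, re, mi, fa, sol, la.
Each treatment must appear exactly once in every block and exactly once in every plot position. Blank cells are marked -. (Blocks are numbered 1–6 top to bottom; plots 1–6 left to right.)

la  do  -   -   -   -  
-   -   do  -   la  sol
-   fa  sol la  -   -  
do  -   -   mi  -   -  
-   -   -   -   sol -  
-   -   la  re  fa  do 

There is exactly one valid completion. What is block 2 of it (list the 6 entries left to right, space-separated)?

mi re do fa la sol

Block 2, plot 4: block 2 has {do, sol, la} and plot 4 has {re, mi, la}, leaving only fa.
Block 1, plot 4: block 1 has {do, la} and plot 4 has {re, mi, fa, la}, leaving only sol.
Block 4, plot 5: block 4 has {do, mi} and plot 5 has {fa, sol, la}, leaving only re.
Block 1, plot 5: block 1 has {do, sol, la} and plot 5 has {re, fa, sol, la}, leaving only mi.
Block 3, plot 5: block 3 has {fa, sol, la} and plot 5 has {re, mi, fa, sol, la}, leaving only do.
Block 4, plot 3: block 4 has {do, re, mi} and plot 3 has {do, sol, la}, leaving only fa.
Block 1, plot 3: block 1 has {do, mi, sol, la} and plot 3 has {do, fa, sol, la}, leaving only re.
Block 1, plot 6: block 1 has {do, re, mi, sol, la} and plot 6 has {do, sol}, leaving only fa.
Block 4, plot 6: block 4 has {do, re, mi, fa} and plot 6 has {do, fa, sol}, leaving only la.
Block 4, plot 2: block 4 has {do, re, mi, fa, la} and plot 2 has {do, fa}, leaving only sol.
Block 5, plot 3: block 5 has {sol} and plot 3 has {do, re, fa, sol, la}, leaving only mi.
Block 5, plot 4: block 5 has {mi, sol} and plot 4 has {re, mi, fa, sol, la}, leaving only do.
Block 5, plot 6: block 5 has {do, mi, sol} and plot 6 has {do, fa, sol, la}, leaving only re.
Block 3, plot 6: block 3 has {do, fa, sol, la} and plot 6 has {do, re, fa, sol, la}, leaving only mi.
Block 3, plot 1: block 3 has {do, mi, fa, sol, la} and plot 1 has {do, la}, leaving only re.
Block 2, plot 1: block 2 has {do, fa, sol, la} and plot 1 has {do, re, la}, leaving only mi.
Block 2, plot 2: block 2 has {do, mi, fa, sol, la} and plot 2 has {do, fa, sol}, leaving only re.
So block 2 reads: mi re do fa la sol.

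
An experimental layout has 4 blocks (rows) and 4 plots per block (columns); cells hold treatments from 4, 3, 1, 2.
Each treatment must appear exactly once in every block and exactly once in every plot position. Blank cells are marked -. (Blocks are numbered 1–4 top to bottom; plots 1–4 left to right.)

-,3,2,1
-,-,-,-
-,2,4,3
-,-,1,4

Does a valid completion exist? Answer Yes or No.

No

Block 4, plot 2: block 4 together with plot 2 already contain {4, 3, 1, 2} — every symbol — so nothing can go there. The grid has no valid completion.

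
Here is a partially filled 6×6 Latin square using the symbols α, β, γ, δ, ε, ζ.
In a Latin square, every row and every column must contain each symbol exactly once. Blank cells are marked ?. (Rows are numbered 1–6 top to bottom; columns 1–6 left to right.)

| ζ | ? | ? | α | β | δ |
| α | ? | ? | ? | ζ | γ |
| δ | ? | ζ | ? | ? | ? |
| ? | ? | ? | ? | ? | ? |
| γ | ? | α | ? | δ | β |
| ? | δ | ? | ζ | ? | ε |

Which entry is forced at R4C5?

Row 3, column 6: row 3 has {δ, ζ} and column 6 has {β, γ, δ, ε}, leaving only α.
Row 4, column 6: row 4 has {} and column 6 has {α, β, γ, δ, ε}, leaving only ζ.
Row 5, column 4: row 5 has {α, β, γ, δ} and column 4 has {α, ζ}, leaving only ε.
Row 5, column 2: row 5 has {α, β, γ, δ, ε} and column 2 has {δ}, leaving only ζ.
Row 6, column 1: row 6 has {δ, ε, ζ} and column 1 has {α, γ, δ, ζ}, leaving only β.
Row 4, column 1: row 4 has {ζ} and column 1 has {α, β, γ, δ, ζ}, leaving only ε.
Row 6, column 3: row 6 has {β, δ, ε, ζ} and column 3 has {α, ζ}, leaving only γ.
Row 1, column 3: row 1 has {α, β, δ, ζ} and column 3 has {α, γ, ζ}, leaving only ε.
Row 1, column 2: row 1 has {α, β, δ, ε, ζ} and column 2 has {δ, ζ}, leaving only γ.
Row 6, column 5: row 6 has {β, γ, δ, ε, ζ} and column 5 has {β, δ, ζ}, leaving only α.
Row 4 already has {ε, ζ} and column 5 already has {α, β, δ, ζ}, so row 4, column 5 must be γ.

γ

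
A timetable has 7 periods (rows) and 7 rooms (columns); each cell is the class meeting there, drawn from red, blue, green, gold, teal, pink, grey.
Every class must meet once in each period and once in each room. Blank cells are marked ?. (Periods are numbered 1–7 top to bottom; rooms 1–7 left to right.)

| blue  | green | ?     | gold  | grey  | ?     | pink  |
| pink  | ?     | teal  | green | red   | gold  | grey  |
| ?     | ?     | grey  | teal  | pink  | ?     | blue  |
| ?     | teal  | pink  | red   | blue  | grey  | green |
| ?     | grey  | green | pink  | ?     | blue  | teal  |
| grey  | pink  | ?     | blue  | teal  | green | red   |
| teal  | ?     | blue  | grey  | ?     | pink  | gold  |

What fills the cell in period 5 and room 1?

red

Period 1, room 3: period 1 has {blue, green, gold, pink, grey} and room 3 has {blue, green, teal, pink, grey}, leaving only red.
Period 1, room 6: period 1 has {red, blue, green, gold, pink, grey} and room 6 has {blue, green, gold, pink, grey}, leaving only teal.
Period 2, room 2: period 2 has {red, green, gold, teal, pink, grey} and room 2 has {green, teal, pink, grey}, leaving only blue.
Period 3, room 6: period 3 has {blue, teal, pink, grey} and room 6 has {blue, green, gold, teal, pink, grey}, leaving only red.
Period 3, room 2: period 3 has {red, blue, teal, pink, grey} and room 2 has {blue, green, teal, pink, grey}, leaving only gold.
Period 3, room 1: period 3 has {red, blue, gold, teal, pink, grey} and room 1 has {blue, teal, pink, grey}, leaving only green.
Period 4, room 1: period 4 has {red, blue, green, teal, pink, grey} and room 1 has {blue, green, teal, pink, grey}, leaving only gold.
Period 5 already has {blue, green, teal, pink, grey} and room 1 already has {blue, green, gold, teal, pink, grey}, so period 5, room 1 must be red.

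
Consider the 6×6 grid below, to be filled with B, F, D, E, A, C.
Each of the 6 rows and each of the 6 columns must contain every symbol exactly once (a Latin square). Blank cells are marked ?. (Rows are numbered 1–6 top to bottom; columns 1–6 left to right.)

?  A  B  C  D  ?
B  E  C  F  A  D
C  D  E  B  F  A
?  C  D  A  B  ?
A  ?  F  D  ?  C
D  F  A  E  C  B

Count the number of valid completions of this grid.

2

Row 1, column 1: eliminating its row and column leaves {F, E}.
Row 1, column 6: eliminating its row and column leaves {F, E}.
Row 4, column 1: eliminating its row and column leaves {F, E}.
Row 4, column 6: eliminating its row and column leaves {F, E}.
Row 5, column 2: eliminating its row and column leaves {B}.
Row 5, column 5: eliminating its row and column leaves {E}.
Enumerating the assignments across these blanks that avoid any row or column repeat gives 2 completions.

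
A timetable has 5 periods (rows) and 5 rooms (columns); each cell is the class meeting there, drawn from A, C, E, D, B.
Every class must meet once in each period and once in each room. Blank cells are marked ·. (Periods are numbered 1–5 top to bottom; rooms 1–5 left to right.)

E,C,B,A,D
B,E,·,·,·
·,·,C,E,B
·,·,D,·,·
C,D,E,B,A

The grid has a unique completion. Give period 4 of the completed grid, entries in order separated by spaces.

A B D C E

Period 4, room 1: period 4 has {D} and room 1 has {C, E, B}, leaving only A.
Period 4, room 2: period 4 has {A, D} and room 2 has {C, E, D}, leaving only B.
Period 4, room 4: period 4 has {A, D, B} and room 4 has {A, E, B}, leaving only C.
Period 4, room 5: period 4 has {A, C, D, B} and room 5 has {A, D, B}, leaving only E.
So period 4 reads: A B D C E.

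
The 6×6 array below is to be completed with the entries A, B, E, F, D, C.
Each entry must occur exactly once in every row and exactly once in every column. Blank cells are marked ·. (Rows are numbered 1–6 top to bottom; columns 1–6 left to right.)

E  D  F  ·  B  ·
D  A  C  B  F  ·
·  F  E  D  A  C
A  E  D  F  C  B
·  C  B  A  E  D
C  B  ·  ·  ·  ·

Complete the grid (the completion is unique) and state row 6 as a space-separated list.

C B A E D F

Row 6, column 3: row 6 has {B, C} and column 3 has {B, E, F, D, C}, leaving only A.
Row 6, column 4: row 6 has {A, B, C} and column 4 has {A, B, F, D}, leaving only E.
Row 6, column 5: row 6 has {A, B, E, C} and column 5 has {A, B, E, F, C}, leaving only D.
Row 6, column 6: row 6 has {A, B, E, D, C} and column 6 has {B, D, C}, leaving only F.
So row 6 reads: C B A E D F.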